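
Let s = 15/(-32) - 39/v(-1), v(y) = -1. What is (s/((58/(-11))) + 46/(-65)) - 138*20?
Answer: -333933371/120640 ≈ -2768.0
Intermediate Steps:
s = 1233/32 (s = 15/(-32) - 39/(-1) = 15*(-1/32) - 39*(-1) = -15/32 + 39 = 1233/32 ≈ 38.531)
(s/((58/(-11))) + 46/(-65)) - 138*20 = (1233/(32*((58/(-11)))) + 46/(-65)) - 138*20 = (1233/(32*((58*(-1/11)))) + 46*(-1/65)) - 2760 = (1233/(32*(-58/11)) - 46/65) - 2760 = ((1233/32)*(-11/58) - 46/65) - 2760 = (-13563/1856 - 46/65) - 2760 = -966971/120640 - 2760 = -333933371/120640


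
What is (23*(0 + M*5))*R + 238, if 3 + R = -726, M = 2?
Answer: -167432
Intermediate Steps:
R = -729 (R = -3 - 726 = -729)
(23*(0 + M*5))*R + 238 = (23*(0 + 2*5))*(-729) + 238 = (23*(0 + 10))*(-729) + 238 = (23*10)*(-729) + 238 = 230*(-729) + 238 = -167670 + 238 = -167432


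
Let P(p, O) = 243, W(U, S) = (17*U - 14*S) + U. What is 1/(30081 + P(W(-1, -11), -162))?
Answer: 1/30324 ≈ 3.2977e-5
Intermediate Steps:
W(U, S) = -14*S + 18*U (W(U, S) = (-14*S + 17*U) + U = -14*S + 18*U)
1/(30081 + P(W(-1, -11), -162)) = 1/(30081 + 243) = 1/30324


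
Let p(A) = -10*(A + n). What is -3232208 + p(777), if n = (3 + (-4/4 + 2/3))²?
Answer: -29160442/9 ≈ -3.2400e+6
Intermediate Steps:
n = 64/9 (n = (3 + (-4*¼ + 2*(⅓)))² = (3 + (-1 + ⅔))² = (3 - ⅓)² = (8/3)² = 64/9 ≈ 7.1111)
p(A) = -640/9 - 10*A (p(A) = -10*(A + 64/9) = -10*(64/9 + A) = -640/9 - 10*A)
-3232208 + p(777) = -3232208 + (-640/9 - 10*777) = -3232208 + (-640/9 - 7770) = -3232208 - 70570/9 = -29160442/9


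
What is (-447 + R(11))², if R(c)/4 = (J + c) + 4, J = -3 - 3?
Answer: 168921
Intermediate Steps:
J = -6
R(c) = -8 + 4*c (R(c) = 4*((-6 + c) + 4) = 4*(-2 + c) = -8 + 4*c)
(-447 + R(11))² = (-447 + (-8 + 4*11))² = (-447 + (-8 + 44))² = (-447 + 36)² = (-411)² = 168921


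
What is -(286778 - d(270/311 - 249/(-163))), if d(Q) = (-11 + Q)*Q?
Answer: -737009413143848/2569780249 ≈ -2.8680e+5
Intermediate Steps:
d(Q) = Q*(-11 + Q)
-(286778 - d(270/311 - 249/(-163))) = -(286778 - (270/311 - 249/(-163))*(-11 + (270/311 - 249/(-163)))) = -(286778 - (270*(1/311) - 249*(-1/163))*(-11 + (270*(1/311) - 249*(-1/163)))) = -(286778 - (270/311 + 249/163)*(-11 + (270/311 + 249/163))) = -(286778 - 121449*(-11 + 121449/50693)/50693) = -(286778 - 121449*(-436174)/(50693*50693)) = -(286778 - 1*(-52972896126/2569780249)) = -(286778 + 52972896126/2569780249) = -1*737009413143848/2569780249 = -737009413143848/2569780249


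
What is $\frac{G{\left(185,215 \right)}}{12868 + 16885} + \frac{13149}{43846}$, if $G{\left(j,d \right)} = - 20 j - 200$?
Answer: $\frac{220222797}{1304550038} \approx 0.16881$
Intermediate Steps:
$G{\left(j,d \right)} = -200 - 20 j$
$\frac{G{\left(185,215 \right)}}{12868 + 16885} + \frac{13149}{43846} = \frac{-200 - 3700}{12868 + 16885} + \frac{13149}{43846} = \frac{-200 - 3700}{29753} + 13149 \cdot \frac{1}{43846} = \left(-3900\right) \frac{1}{29753} + \frac{13149}{43846} = - \frac{3900}{29753} + \frac{13149}{43846} = \frac{220222797}{1304550038}$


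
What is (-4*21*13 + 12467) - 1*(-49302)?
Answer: 60677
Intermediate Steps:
(-4*21*13 + 12467) - 1*(-49302) = (-84*13 + 12467) + 49302 = (-1092 + 12467) + 49302 = 11375 + 49302 = 60677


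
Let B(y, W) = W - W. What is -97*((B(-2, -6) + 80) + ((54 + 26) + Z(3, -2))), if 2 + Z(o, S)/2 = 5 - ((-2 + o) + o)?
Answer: -15326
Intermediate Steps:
B(y, W) = 0
Z(o, S) = 10 - 4*o (Z(o, S) = -4 + 2*(5 - ((-2 + o) + o)) = -4 + 2*(5 - (-2 + 2*o)) = -4 + 2*(5 + (2 - 2*o)) = -4 + 2*(7 - 2*o) = -4 + (14 - 4*o) = 10 - 4*o)
-97*((B(-2, -6) + 80) + ((54 + 26) + Z(3, -2))) = -97*((0 + 80) + ((54 + 26) + (10 - 4*3))) = -97*(80 + (80 + (10 - 12))) = -97*(80 + (80 - 2)) = -97*(80 + 78) = -97*158 = -15326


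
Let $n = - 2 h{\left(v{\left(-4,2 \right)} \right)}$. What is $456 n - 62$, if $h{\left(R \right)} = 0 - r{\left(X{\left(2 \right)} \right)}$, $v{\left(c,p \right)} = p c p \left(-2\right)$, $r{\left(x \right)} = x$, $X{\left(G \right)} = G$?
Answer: $1762$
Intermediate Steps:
$v{\left(c,p \right)} = - 2 c p^{2}$ ($v{\left(c,p \right)} = p \left(- 2 c p\right) = - 2 c p^{2}$)
$h{\left(R \right)} = -2$ ($h{\left(R \right)} = 0 - 2 = -2$)
$n = 4$ ($n = \left(-2\right) \left(-2\right) = 4$)
$456 n - 62 = 456 \cdot 4 - 62 = 1824 - 62 = 1762$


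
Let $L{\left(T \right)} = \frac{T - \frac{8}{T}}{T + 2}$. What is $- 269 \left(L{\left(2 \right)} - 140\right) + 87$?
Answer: $\frac{75763}{2} \approx 37882.0$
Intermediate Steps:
$L{\left(T \right)} = \frac{T - \frac{8}{T}}{2 + T}$
$- 269 \left(L{\left(2 \right)} - 140\right) + 87 = - 269 \left(\frac{-8 + 2^{2}}{2 \left(2 + 2\right)} - 140\right) + 87 = - 269 \left(\frac{-8 + 4}{2 \cdot 4} - 140\right) + 87 = - 269 \left(\frac{1}{2} \cdot \frac{1}{4} \left(-4\right) - 140\right) + 87 = - 269 \left(- \frac{1}{2} - 140\right) + 87 = \left(-269\right) \left(- \frac{281}{2}\right) + 87 = \frac{75589}{2} + 87 = \frac{75763}{2}$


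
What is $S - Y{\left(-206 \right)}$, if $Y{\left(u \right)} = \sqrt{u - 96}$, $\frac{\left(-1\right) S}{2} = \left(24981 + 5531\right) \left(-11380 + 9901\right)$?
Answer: $90254496 - i \sqrt{302} \approx 9.0254 \cdot 10^{7} - 17.378 i$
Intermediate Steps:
$S = 90254496$ ($S = - 2 \left(24981 + 5531\right) \left(-11380 + 9901\right) = - 2 \cdot 30512 \left(-1479\right) = \left(-2\right) \left(-45127248\right) = 90254496$)
$Y{\left(u \right)} = \sqrt{-96 + u}$
$S - Y{\left(-206 \right)} = 90254496 - \sqrt{-96 - 206} = 90254496 - \sqrt{-302} = 90254496 - i \sqrt{302}$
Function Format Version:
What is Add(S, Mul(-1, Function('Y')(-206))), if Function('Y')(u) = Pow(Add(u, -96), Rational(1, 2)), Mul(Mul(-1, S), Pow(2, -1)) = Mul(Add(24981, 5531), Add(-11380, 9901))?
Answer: Add(90254496, Mul(-1, I, Pow(302, Rational(1, 2)))) ≈ Add(9.0254e+7, Mul(-17.378, I))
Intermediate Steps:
S = 90254496 (S = Mul(-2, Mul(Add(24981, 5531), Add(-11380, 9901))) = Mul(-2, Mul(30512, -1479)) = Mul(-2, -45127248) = 90254496)
Function('Y')(u) = Pow(Add(-96, u), Rational(1, 2))
Add(S, Mul(-1, Function('Y')(-206))) = Add(90254496, Mul(-1, Pow(Add(-96, -206), Rational(1, 2)))) = Add(90254496, Mul(-1, Pow(-302, Rational(1, 2)))) = Add(90254496, Mul(-1, Mul(I, Pow(302, Rational(1, 2))))) = Add(90254496, Mul(-1, I, Pow(302, Rational(1, 2))))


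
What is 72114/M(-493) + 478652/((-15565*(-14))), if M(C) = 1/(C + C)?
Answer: -7747180098494/108955 ≈ -7.1104e+7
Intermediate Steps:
M(C) = 1/(2*C)
72114/M(-493) + 478652/((-15565*(-14))) = 72114/(((½)/(-493))) + 478652/((-15565*(-14))) = 72114/(((½)*(-1/493))) + 478652/217910 = 72114/(-1/986) + 478652*(1/217910) = 72114*(-986) + 239326/108955 = -71104404 + 239326/108955 = -7747180098494/108955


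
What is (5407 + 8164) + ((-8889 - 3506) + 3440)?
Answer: 4616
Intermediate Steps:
(5407 + 8164) + ((-8889 - 3506) + 3440) = 13571 + (-12395 + 3440) = 13571 - 8955 = 4616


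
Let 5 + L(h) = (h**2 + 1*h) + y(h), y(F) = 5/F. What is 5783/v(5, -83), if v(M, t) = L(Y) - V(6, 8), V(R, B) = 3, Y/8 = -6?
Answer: 277584/107899 ≈ 2.5726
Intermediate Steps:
Y = -48 (Y = 8*(-6) = -48)
L(h) = -5 + h + h**2 + 5/h (L(h) = -5 + ((h**2 + 1*h) + 5/h) = -5 + ((h**2 + h) + 5/h) = -5 + ((h + h**2) + 5/h) = -5 + (h + h**2 + 5/h) = -5 + h + h**2 + 5/h)
v(M, t) = 107899/48 (v(M, t) = (-5 - 48 + (-48)**2 + 5/(-48)) - 1*3 = (-5 - 48 + 2304 + 5*(-1/48)) - 3 = (-5 - 48 + 2304 - 5/48) - 3 = 108043/48 - 3 = 107899/48)
5783/v(5, -83) = 5783/(107899/48) = 5783*(48/107899) = 277584/107899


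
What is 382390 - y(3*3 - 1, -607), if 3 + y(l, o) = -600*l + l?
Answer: 387185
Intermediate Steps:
y(l, o) = -3 - 599*l (y(l, o) = -3 + (-600*l + l) = -3 - 599*l)
382390 - y(3*3 - 1, -607) = 382390 - (-3 - 599*(3*3 - 1)) = 382390 - (-3 - 599*(9 - 1)) = 382390 - (-3 - 599*8) = 382390 - (-3 - 4792) = 382390 - 1*(-4795) = 382390 + 4795 = 387185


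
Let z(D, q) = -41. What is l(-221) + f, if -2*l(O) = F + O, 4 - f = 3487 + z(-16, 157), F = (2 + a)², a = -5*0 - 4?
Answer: -6667/2 ≈ -3333.5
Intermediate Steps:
a = -4 (a = 0 - 4 = -4)
F = 4 (F = (2 - 4)² = (-2)² = 4)
f = -3442 (f = 4 - (3487 - 41) = 4 - 1*3446 = 4 - 3446 = -3442)
l(O) = -2 - O/2 (l(O) = -(4 + O)/2 = -2 - O/2)
l(-221) + f = (-2 - ½*(-221)) - 3442 = (-2 + 221/2) - 3442 = 217/2 - 3442 = -6667/2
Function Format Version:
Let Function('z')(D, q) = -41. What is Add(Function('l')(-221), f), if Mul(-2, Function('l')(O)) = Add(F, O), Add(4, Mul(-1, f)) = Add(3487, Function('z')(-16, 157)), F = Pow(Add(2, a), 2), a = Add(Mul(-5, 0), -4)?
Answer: Rational(-6667, 2) ≈ -3333.5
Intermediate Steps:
a = -4 (a = Add(0, -4) = -4)
F = 4 (F = Pow(Add(2, -4), 2) = Pow(-2, 2) = 4)
f = -3442 (f = Add(4, Mul(-1, Add(3487, -41))) = Add(4, Mul(-1, 3446)) = Add(4, -3446) = -3442)
Function('l')(O) = Add(-2, Mul(Rational(-1, 2), O)) (Function('l')(O) = Mul(Rational(-1, 2), Add(4, O)) = Add(-2, Mul(Rational(-1, 2), O)))
Add(Function('l')(-221), f) = Add(Add(-2, Mul(Rational(-1, 2), -221)), -3442) = Add(Add(-2, Rational(221, 2)), -3442) = Add(Rational(217, 2), -3442) = Rational(-6667, 2)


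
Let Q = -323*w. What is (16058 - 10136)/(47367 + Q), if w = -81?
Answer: 329/4085 ≈ 0.080539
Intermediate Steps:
Q = 26163 (Q = -323*(-81) = 26163)
(16058 - 10136)/(47367 + Q) = (16058 - 10136)/(47367 + 26163) = 5922/73530 = 5922*(1/73530) = 329/4085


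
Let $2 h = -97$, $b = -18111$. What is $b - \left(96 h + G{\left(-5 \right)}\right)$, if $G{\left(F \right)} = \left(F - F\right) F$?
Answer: $-13455$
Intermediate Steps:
$h = - \frac{97}{2}$ ($h = \frac{1}{2} \left(-97\right) = - \frac{97}{2} \approx -48.5$)
$G{\left(F \right)} = 0$ ($G{\left(F \right)} = 0 F = 0$)
$b - \left(96 h + G{\left(-5 \right)}\right) = -18111 - \left(96 \left(- \frac{97}{2}\right) + 0\right) = -18111 - \left(-4656 + 0\right) = -18111 - -4656 = -18111 + 4656 = -13455$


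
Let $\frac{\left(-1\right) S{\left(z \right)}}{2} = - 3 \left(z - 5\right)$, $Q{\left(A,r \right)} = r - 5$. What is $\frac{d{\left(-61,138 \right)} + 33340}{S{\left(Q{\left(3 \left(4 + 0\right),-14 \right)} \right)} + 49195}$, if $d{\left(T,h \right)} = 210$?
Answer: $\frac{33550}{49051} \approx 0.68398$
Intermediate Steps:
$Q{\left(A,r \right)} = -5 + r$
$S{\left(z \right)} = -30 + 6 z$ ($S{\left(z \right)} = - 2 \left(- 3 \left(z - 5\right)\right) = - 2 \left(- 3 \left(-5 + z\right)\right) = - 2 \left(15 - 3 z\right) = -30 + 6 z$)
$\frac{d{\left(-61,138 \right)} + 33340}{S{\left(Q{\left(3 \left(4 + 0\right),-14 \right)} \right)} + 49195} = \frac{210 + 33340}{\left(-30 + 6 \left(-5 - 14\right)\right) + 49195} = \frac{33550}{\left(-30 + 6 \left(-19\right)\right) + 49195} = \frac{33550}{\left(-30 - 114\right) + 49195} = \frac{33550}{-144 + 49195} = \frac{33550}{49051}$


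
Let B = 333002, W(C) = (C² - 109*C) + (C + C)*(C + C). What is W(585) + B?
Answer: 1980362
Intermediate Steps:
W(C) = -109*C + 5*C² (W(C) = (C² - 109*C) + (2*C)*(2*C) = (C² - 109*C) + 4*C² = -109*C + 5*C²)
W(585) + B = 585*(-109 + 5*585) + 333002 = 585*(-109 + 2925) + 333002 = 585*2816 + 333002 = 1647360 + 333002 = 1980362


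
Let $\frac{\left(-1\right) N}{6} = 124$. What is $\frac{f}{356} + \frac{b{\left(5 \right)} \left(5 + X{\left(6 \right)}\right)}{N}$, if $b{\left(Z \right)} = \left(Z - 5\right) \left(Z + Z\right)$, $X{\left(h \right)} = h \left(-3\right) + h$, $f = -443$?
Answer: $- \frac{443}{356} \approx -1.2444$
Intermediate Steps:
$X{\left(h \right)} = - 2 h$ ($X{\left(h \right)} = - 3 h + h = - 2 h$)
$N = -744$ ($N = \left(-6\right) 124 = -744$)
$b{\left(Z \right)} = 2 Z \left(-5 + Z\right)$ ($b{\left(Z \right)} = \left(-5 + Z\right) 2 Z = 2 Z \left(-5 + Z\right)$)
$\frac{f}{356} + \frac{b{\left(5 \right)} \left(5 + X{\left(6 \right)}\right)}{N} = - \frac{443}{356} + \frac{2 \cdot 5 \left(-5 + 5\right) \left(5 - 12\right)}{-744} = \left(-443\right) \frac{1}{356} + 2 \cdot 5 \cdot 0 \left(5 - 12\right) \left(- \frac{1}{744}\right) = - \frac{443}{356} + 0 \left(-7\right) \left(- \frac{1}{744}\right) = - \frac{443}{356} + 0 \left(- \frac{1}{744}\right) = - \frac{443}{356} + 0 = - \frac{443}{356}$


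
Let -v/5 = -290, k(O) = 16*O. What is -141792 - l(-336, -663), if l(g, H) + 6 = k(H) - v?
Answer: -129728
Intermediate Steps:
v = 1450 (v = -5*(-290) = 1450)
l(g, H) = -1456 + 16*H (l(g, H) = -6 + (16*H - 1*1450) = -6 + (16*H - 1450) = -6 + (-1450 + 16*H) = -1456 + 16*H)
-141792 - l(-336, -663) = -141792 - (-1456 + 16*(-663)) = -141792 - (-1456 - 10608) = -141792 - 1*(-12064) = -141792 + 12064 = -129728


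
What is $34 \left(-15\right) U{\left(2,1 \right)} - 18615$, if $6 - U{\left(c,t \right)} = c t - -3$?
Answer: $-19125$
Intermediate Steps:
$U{\left(c,t \right)} = 3 - c t$ ($U{\left(c,t \right)} = 6 - \left(c t - -3\right) = 6 - \left(c t + 3\right) = 6 - \left(3 + c t\right) = 3 - c t$)
$34 \left(-15\right) U{\left(2,1 \right)} - 18615 = 34 \left(-15\right) \left(3 - 2 \cdot 1\right) - 18615 = - 510 \left(3 - 2\right) + \left(-23064 + 4449\right) = \left(-510\right) 1 - 18615 = -510 - 18615 = -19125$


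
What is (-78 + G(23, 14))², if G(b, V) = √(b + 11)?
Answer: (78 - √34)² ≈ 5208.4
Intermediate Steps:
G(b, V) = √(11 + b)
(-78 + G(23, 14))² = (-78 + √(11 + 23))² = (-78 + √34)²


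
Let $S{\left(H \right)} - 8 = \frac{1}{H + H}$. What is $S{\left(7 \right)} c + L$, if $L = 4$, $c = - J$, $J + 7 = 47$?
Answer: $- \frac{2232}{7} \approx -318.86$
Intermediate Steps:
$J = 40$ ($J = -7 + 47 = 40$)
$S{\left(H \right)} = 8 + \frac{1}{2 H}$ ($S{\left(H \right)} = 8 + \frac{1}{H + H} = 8 + \frac{1}{2 H}$)
$c = -40$ ($c = \left(-1\right) 40 = -40$)
$S{\left(7 \right)} c + L = \left(8 + \frac{1}{2 \cdot 7}\right) \left(-40\right) + 4 = \left(8 + \frac{1}{2} \cdot \frac{1}{7}\right) \left(-40\right) + 4 = \left(8 + \frac{1}{14}\right) \left(-40\right) + 4 = \frac{113}{14} \left(-40\right) + 4 = - \frac{2260}{7} + 4 = - \frac{2232}{7}$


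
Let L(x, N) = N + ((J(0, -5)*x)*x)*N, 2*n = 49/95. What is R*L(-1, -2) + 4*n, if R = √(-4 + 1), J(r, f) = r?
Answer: 98/95 - 2*I*√3 ≈ 1.0316 - 3.4641*I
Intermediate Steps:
n = 49/190 (n = (49/95)/2 = (49*(1/95))/2 = (½)*(49/95) = 49/190 ≈ 0.25789)
R = I*√3 (R = √(-3) = I*√3 ≈ 1.732*I)
L(x, N) = N (L(x, N) = N + ((0*x)*x)*N = N + (0*x)*N = N + 0*N = N + 0 = N)
R*L(-1, -2) + 4*n = (I*√3)*(-2) + 4*(49/190) = -2*I*√3 + 98/95 = 98/95 - 2*I*√3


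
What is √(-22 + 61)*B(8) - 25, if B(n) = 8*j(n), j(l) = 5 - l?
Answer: -25 - 24*√39 ≈ -174.88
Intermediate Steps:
B(n) = 40 - 8*n (B(n) = 8*(5 - n) = 40 - 8*n)
√(-22 + 61)*B(8) - 25 = √(-22 + 61)*(40 - 8*8) - 25 = √39*(40 - 64) - 25 = √39*(-24) - 25 = -24*√39 - 25 = -25 - 24*√39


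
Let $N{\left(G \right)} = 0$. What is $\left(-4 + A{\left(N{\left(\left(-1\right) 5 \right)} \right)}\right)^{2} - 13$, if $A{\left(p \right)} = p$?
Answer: $3$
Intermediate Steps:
$\left(-4 + A{\left(N{\left(\left(-1\right) 5 \right)} \right)}\right)^{2} - 13 = \left(-4 + 0\right)^{2} - 13 = \left(-4\right)^{2} - 13 = 16 - 13 = 3$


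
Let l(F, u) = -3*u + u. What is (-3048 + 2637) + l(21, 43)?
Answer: -497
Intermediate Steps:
l(F, u) = -2*u
(-3048 + 2637) + l(21, 43) = (-3048 + 2637) - 2*43 = -411 - 86 = -497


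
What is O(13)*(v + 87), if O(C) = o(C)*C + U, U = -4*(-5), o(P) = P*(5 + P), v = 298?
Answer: 1178870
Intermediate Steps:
U = 20
O(C) = 20 + C²*(5 + C) (O(C) = (C*(5 + C))*C + 20 = C²*(5 + C) + 20 = 20 + C²*(5 + C))
O(13)*(v + 87) = (20 + 13²*(5 + 13))*(298 + 87) = (20 + 169*18)*385 = (20 + 3042)*385 = 3062*385 = 1178870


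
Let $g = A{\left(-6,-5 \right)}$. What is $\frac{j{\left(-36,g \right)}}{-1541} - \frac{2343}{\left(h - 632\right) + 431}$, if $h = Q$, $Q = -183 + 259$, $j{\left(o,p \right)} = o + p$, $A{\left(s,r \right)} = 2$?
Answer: $\frac{3614813}{192625} \approx 18.766$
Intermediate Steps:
$g = 2$
$Q = 76$
$h = 76$
$\frac{j{\left(-36,g \right)}}{-1541} - \frac{2343}{\left(h - 632\right) + 431} = \frac{-36 + 2}{-1541} - \frac{2343}{\left(76 - 632\right) + 431} = \left(-34\right) \left(- \frac{1}{1541}\right) - \frac{2343}{-556 + 431} = \frac{34}{1541} - \frac{2343}{-125} = \frac{34}{1541} - - \frac{2343}{125} = \frac{34}{1541} + \frac{2343}{125} = \frac{3614813}{192625}$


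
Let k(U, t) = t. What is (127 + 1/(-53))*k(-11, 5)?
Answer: 33650/53 ≈ 634.91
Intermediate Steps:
(127 + 1/(-53))*k(-11, 5) = (127 + 1/(-53))*5 = (127 - 1/53)*5 = (6730/53)*5 = 33650/53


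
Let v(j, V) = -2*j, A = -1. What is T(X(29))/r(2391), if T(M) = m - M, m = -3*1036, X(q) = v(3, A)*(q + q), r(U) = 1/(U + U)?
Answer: -13198320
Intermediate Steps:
r(U) = 1/(2*U)
X(q) = -12*q (X(q) = (-2*3)*(q + q) = -12*q)
m = -3108
T(M) = -3108 - M
T(X(29))/r(2391) = (-3108 - (-12)*29)/(((1/2)/2391)) = (-3108 - 1*(-348))/(((1/2)*(1/2391))) = (-3108 + 348)/(1/4782) = -2760*4782 = -13198320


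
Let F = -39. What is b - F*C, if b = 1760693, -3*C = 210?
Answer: 1757963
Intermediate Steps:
C = -70 (C = -⅓*210 = -70)
b - F*C = 1760693 - (-39)*(-70) = 1760693 - 1*2730 = 1760693 - 2730 = 1757963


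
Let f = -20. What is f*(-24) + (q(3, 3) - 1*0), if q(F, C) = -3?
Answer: 477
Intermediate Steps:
f*(-24) + (q(3, 3) - 1*0) = -20*(-24) + (-3 - 1*0) = 480 + (-3 + 0) = 480 - 3 = 477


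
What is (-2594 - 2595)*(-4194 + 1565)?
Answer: 13641881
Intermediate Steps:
(-2594 - 2595)*(-4194 + 1565) = -5189*(-2629) = 13641881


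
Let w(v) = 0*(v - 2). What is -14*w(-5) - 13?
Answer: -13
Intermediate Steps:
w(v) = 0 (w(v) = 0*(-2 + v) = 0)
-14*w(-5) - 13 = -14*0 - 13 = 0 - 13 = -13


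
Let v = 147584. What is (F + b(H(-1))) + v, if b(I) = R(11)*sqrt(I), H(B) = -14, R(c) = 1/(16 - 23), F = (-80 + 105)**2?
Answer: 148209 - I*sqrt(14)/7 ≈ 1.4821e+5 - 0.53452*I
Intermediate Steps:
F = 625 (F = 25**2 = 625)
R(c) = -1/7 (R(c) = 1/(-7) = -1/7)
b(I) = -sqrt(I)/7
(F + b(H(-1))) + v = (625 - I*sqrt(14)/7) + 147584 = 148209 - I*sqrt(14)/7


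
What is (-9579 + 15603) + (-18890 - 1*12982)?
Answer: -25848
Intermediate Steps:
(-9579 + 15603) + (-18890 - 1*12982) = 6024 + (-18890 - 12982) = 6024 - 31872 = -25848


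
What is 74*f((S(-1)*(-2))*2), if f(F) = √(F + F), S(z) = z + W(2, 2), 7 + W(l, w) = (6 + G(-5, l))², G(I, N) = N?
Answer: 592*I*√7 ≈ 1566.3*I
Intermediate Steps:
W(l, w) = -7 + (6 + l)²
S(z) = 57 + z (S(z) = z + (-7 + (6 + 2)²) = z + (-7 + 8²) = z + (-7 + 64) = z + 57 = 57 + z)
f(F) = √2*√F (f(F) = √(2*F) = √2*√F)
74*f((S(-1)*(-2))*2) = 74*(√2*√(((57 - 1)*(-2))*2)) = 74*(√2*√((56*(-2))*2)) = 74*(√2*√(-112*2)) = 74*(√2*√(-224)) = 74*(√2*(4*I*√14)) = 74*(8*I*√7) = 592*I*√7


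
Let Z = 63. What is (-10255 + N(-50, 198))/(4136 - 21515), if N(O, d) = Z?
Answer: 10192/17379 ≈ 0.58645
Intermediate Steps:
N(O, d) = 63
(-10255 + N(-50, 198))/(4136 - 21515) = (-10255 + 63)/(4136 - 21515) = -10192/(-17379) = -10192*(-1/17379) = 10192/17379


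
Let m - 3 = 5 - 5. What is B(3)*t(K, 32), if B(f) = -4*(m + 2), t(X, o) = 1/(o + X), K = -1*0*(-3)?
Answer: -5/8 ≈ -0.62500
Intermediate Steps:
K = 0 (K = 0*(-3) = 0)
t(X, o) = 1/(X + o)
m = 3 (m = 3 + (5 - 5) = 3 + 0 = 3)
B(f) = -20 (B(f) = -4*(3 + 2) = -4*5 = -20)
B(3)*t(K, 32) = -20/(0 + 32) = -20/32 = -20*1/32 = -5/8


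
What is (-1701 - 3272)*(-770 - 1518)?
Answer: 11378224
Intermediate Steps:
(-1701 - 3272)*(-770 - 1518) = -4973*(-2288) = 11378224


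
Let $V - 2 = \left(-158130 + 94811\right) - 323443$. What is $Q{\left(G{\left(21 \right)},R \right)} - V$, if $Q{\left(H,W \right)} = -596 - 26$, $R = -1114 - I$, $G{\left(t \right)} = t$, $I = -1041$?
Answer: $386138$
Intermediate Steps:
$V = -386760$ ($V = 2 + \left(\left(-158130 + 94811\right) - 323443\right) = 2 - 386762 = -386760$)
$R = -73$ ($R = -1114 - -1041 = -1114 + 1041 = -73$)
$Q{\left(H,W \right)} = -622$
$Q{\left(G{\left(21 \right)},R \right)} - V = -622 - -386760 = -622 + 386760 = 386138$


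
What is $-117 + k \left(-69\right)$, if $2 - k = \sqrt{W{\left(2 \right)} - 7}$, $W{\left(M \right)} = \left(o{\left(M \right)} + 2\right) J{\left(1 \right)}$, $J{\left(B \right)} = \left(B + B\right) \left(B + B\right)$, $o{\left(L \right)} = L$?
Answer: $-48$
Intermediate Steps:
$J{\left(B \right)} = 4 B^{2}$ ($J{\left(B \right)} = 2 B 2 B = 4 B^{2}$)
$W{\left(M \right)} = 8 + 4 M$ ($W{\left(M \right)} = \left(M + 2\right) 4 \cdot 1^{2} = \left(2 + M\right) 4 \cdot 1 = \left(2 + M\right) 4 = 8 + 4 M$)
$k = -1$ ($k = 2 - \sqrt{\left(8 + 4 \cdot 2\right) - 7} = 2 - \sqrt{\left(8 + 8\right) - 7} = 2 - \sqrt{16 - 7} = 2 - \sqrt{9} = 2 - 3 = -1$)
$-117 + k \left(-69\right) = -117 - -69 = -117 + 69 = -48$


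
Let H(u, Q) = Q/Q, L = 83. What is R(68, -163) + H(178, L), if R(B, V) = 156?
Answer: 157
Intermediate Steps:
H(u, Q) = 1
R(68, -163) + H(178, L) = 156 + 1 = 157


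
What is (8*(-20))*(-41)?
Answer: 6560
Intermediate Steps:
(8*(-20))*(-41) = -160*(-41) = 6560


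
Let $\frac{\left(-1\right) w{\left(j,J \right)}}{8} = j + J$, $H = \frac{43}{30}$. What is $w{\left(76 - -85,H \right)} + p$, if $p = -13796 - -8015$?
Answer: $- \frac{106207}{15} \approx -7080.5$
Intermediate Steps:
$p = -5781$ ($p = -13796 + 8015 = -5781$)
$H = \frac{43}{30}$ ($H = 43 \cdot \frac{1}{30} = \frac{43}{30} \approx 1.4333$)
$w{\left(j,J \right)} = - 8 J - 8 j$ ($w{\left(j,J \right)} = - 8 \left(j + J\right) = - 8 \left(J + j\right) = - 8 J - 8 j$)
$w{\left(76 - -85,H \right)} + p = \left(\left(-8\right) \frac{43}{30} - 8 \left(76 - -85\right)\right) - 5781 = \left(- \frac{172}{15} - 8 \left(76 + 85\right)\right) - 5781 = \left(- \frac{172}{15} - 1288\right) - 5781 = - \frac{19492}{15} - 5781 = - \frac{106207}{15}$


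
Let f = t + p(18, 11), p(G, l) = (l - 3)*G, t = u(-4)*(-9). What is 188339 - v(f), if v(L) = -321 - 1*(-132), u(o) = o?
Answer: 188528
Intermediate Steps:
t = 36 (t = -4*(-9) = 36)
p(G, l) = G*(-3 + l) (p(G, l) = (-3 + l)*G = G*(-3 + l))
f = 180 (f = 36 + 18*(-3 + 11) = 36 + 18*8 = 36 + 144 = 180)
v(L) = -189 (v(L) = -321 + 132 = -189)
188339 - v(f) = 188339 - 1*(-189) = 188339 + 189 = 188528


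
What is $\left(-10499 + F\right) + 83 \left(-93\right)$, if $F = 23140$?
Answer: $4922$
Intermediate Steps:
$\left(-10499 + F\right) + 83 \left(-93\right) = \left(-10499 + 23140\right) + 83 \left(-93\right) = 12641 - 7719 = 4922$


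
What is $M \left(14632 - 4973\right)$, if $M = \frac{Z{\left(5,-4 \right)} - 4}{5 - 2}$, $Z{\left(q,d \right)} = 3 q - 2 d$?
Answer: $\frac{183521}{3} \approx 61174.0$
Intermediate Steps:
$Z{\left(q,d \right)} = - 2 d + 3 q$
$M = \frac{19}{3}$ ($M = \frac{\left(\left(-2\right) \left(-4\right) + 3 \cdot 5\right) - 4}{5 - 2} = \frac{\left(8 + 15\right) - 4}{3} = \left(23 - 4\right) \frac{1}{3} = 19 \cdot \frac{1}{3} = \frac{19}{3} \approx 6.3333$)
$M \left(14632 - 4973\right) = \frac{19 \left(14632 - 4973\right)}{3} = \frac{19}{3} \cdot 9659 = \frac{183521}{3}$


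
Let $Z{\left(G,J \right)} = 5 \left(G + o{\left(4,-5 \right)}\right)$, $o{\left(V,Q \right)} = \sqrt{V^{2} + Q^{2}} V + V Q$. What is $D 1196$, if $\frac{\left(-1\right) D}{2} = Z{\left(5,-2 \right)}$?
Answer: $179400 - 47840 \sqrt{41} \approx -1.2693 \cdot 10^{5}$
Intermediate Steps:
$o{\left(V,Q \right)} = Q V + V \sqrt{Q^{2} + V^{2}}$ ($o{\left(V,Q \right)} = \sqrt{Q^{2} + V^{2}} V + Q V = V \sqrt{Q^{2} + V^{2}} + Q V = Q V + V \sqrt{Q^{2} + V^{2}}$)
$Z{\left(G,J \right)} = -100 + 5 G + 20 \sqrt{41}$ ($Z{\left(G,J \right)} = 5 \left(G + 4 \left(-5 + \sqrt{\left(-5\right)^{2} + 4^{2}}\right)\right) = 5 \left(G + 4 \left(-5 + \sqrt{25 + 16}\right)\right) = 5 \left(G + 4 \left(-5 + \sqrt{41}\right)\right) = 5 \left(G - \left(20 - 4 \sqrt{41}\right)\right) = 5 \left(-20 + G + 4 \sqrt{41}\right) = -100 + 5 G + 20 \sqrt{41}$)
$D = 150 - 40 \sqrt{41}$ ($D = - 2 \left(-100 + 5 \cdot 5 + 20 \sqrt{41}\right) = - 2 \left(-100 + 25 + 20 \sqrt{41}\right) = - 2 \left(-75 + 20 \sqrt{41}\right) = 150 - 40 \sqrt{41} \approx -106.13$)
$D 1196 = \left(150 - 40 \sqrt{41}\right) 1196 = 179400 - 47840 \sqrt{41}$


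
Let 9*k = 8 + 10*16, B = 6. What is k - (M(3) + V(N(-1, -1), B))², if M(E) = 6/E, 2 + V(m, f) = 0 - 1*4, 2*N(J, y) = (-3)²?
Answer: 8/3 ≈ 2.6667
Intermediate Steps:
N(J, y) = 9/2 (N(J, y) = (½)*(-3)² = (½)*9 = 9/2)
V(m, f) = -6 (V(m, f) = -2 + (0 - 1*4) = -2 + (0 - 4) = -2 - 4 = -6)
k = 56/3 (k = (8 + 10*16)/9 = (8 + 160)/9 = (⅑)*168 = 56/3 ≈ 18.667)
k - (M(3) + V(N(-1, -1), B))² = 56/3 - (6/3 - 6)² = 56/3 - (6*(⅓) - 6)² = 56/3 - (2 - 6)² = 56/3 - 1*(-4)² = 56/3 - 1*16 = 56/3 - 16 = 8/3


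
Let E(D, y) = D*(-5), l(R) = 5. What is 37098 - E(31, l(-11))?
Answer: 37253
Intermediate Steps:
E(D, y) = -5*D
37098 - E(31, l(-11)) = 37098 - (-5)*31 = 37098 - 1*(-155) = 37098 + 155 = 37253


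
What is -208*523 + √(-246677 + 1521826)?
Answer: -108784 + √1275149 ≈ -1.0765e+5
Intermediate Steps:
-208*523 + √(-246677 + 1521826) = -108784 + √1275149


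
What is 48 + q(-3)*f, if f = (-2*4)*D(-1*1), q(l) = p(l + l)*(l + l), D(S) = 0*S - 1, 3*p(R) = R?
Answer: 144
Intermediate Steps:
p(R) = R/3
D(S) = -1 (D(S) = 0 - 1 = -1)
q(l) = 4*l²/3 (q(l) = ((l + l)/3)*(l + l) = ((2*l)/3)*(2*l) = (2*l/3)*(2*l) = 4*l²/3)
f = 8 (f = -2*4*(-1) = -8*(-1) = 8)
48 + q(-3)*f = 48 + ((4/3)*(-3)²)*8 = 48 + ((4/3)*9)*8 = 48 + 12*8 = 48 + 96 = 144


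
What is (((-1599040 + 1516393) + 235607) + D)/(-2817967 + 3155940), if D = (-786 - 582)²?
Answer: 2024384/337973 ≈ 5.9898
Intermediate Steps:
D = 1871424 (D = (-1368)² = 1871424)
(((-1599040 + 1516393) + 235607) + D)/(-2817967 + 3155940) = (((-1599040 + 1516393) + 235607) + 1871424)/(-2817967 + 3155940) = ((-82647 + 235607) + 1871424)/337973 = (152960 + 1871424)*(1/337973) = 2024384*(1/337973) = 2024384/337973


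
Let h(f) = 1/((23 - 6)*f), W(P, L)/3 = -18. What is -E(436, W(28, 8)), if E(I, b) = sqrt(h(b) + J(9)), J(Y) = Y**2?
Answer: -sqrt(7584414)/306 ≈ -8.9999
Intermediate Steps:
W(P, L) = -54 (W(P, L) = 3*(-18) = -54)
h(f) = 1/(17*f)
E(I, b) = sqrt(81 + 1/(17*b)) (E(I, b) = sqrt(1/(17*b) + 9**2) = sqrt(1/(17*b) + 81) = sqrt(81 + 1/(17*b)))
-E(436, W(28, 8)) = -sqrt(23409 + 17/(-54))/17 = -sqrt(23409 + 17*(-1/54))/17 = -sqrt(23409 - 17/54)/17 = -sqrt(1264069/54)/17 = -sqrt(7584414)/18/17 = -sqrt(7584414)/306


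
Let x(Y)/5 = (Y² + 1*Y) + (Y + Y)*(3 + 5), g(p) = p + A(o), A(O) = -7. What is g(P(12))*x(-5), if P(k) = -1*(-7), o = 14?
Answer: 0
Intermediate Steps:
P(k) = 7
g(p) = -7 + p (g(p) = p - 7 = -7 + p)
x(Y) = 5*Y² + 85*Y (x(Y) = 5*((Y² + 1*Y) + (Y + Y)*(3 + 5)) = 5*((Y² + Y) + (2*Y)*8) = 5*((Y + Y²) + 16*Y) = 5*(Y² + 17*Y) = 5*Y² + 85*Y)
g(P(12))*x(-5) = (-7 + 7)*(5*(-5)*(17 - 5)) = 0*(5*(-5)*12) = 0*(-300) = 0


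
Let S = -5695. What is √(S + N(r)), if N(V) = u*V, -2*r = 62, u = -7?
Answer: I*√5478 ≈ 74.014*I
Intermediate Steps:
r = -31 (r = -½*62 = -31)
N(V) = -7*V
√(S + N(r)) = √(-5695 - 7*(-31)) = √(-5695 + 217) = √(-5478) = I*√5478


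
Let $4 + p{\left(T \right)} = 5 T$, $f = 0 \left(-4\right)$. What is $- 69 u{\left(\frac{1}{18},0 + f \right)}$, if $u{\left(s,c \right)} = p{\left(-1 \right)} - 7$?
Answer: $1104$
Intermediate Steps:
$f = 0$
$p{\left(T \right)} = -4 + 5 T$
$u{\left(s,c \right)} = -16$ ($u{\left(s,c \right)} = \left(-4 + 5 \left(-1\right)\right) - 7 = \left(-4 - 5\right) - 7 = -9 - 7 = -16$)
$- 69 u{\left(\frac{1}{18},0 + f \right)} = \left(-69\right) \left(-16\right) = 1104$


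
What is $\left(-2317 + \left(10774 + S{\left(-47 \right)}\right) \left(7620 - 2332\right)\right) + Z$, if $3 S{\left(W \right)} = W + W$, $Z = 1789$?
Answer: $\frac{170420080}{3} \approx 5.6807 \cdot 10^{7}$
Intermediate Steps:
$S{\left(W \right)} = \frac{2 W}{3}$ ($S{\left(W \right)} = \frac{W + W}{3} = \frac{2 W}{3}$)
$\left(-2317 + \left(10774 + S{\left(-47 \right)}\right) \left(7620 - 2332\right)\right) + Z = \left(-2317 + \left(10774 + \frac{2}{3} \left(-47\right)\right) \left(7620 - 2332\right)\right) + 1789 = \left(-2317 + \left(10774 - \frac{94}{3}\right) 5288\right) + 1789 = \left(-2317 + \frac{32228}{3} \cdot 5288\right) + 1789 = \left(-2317 + \frac{170421664}{3}\right) + 1789 = \frac{170414713}{3} + 1789 = \frac{170420080}{3}$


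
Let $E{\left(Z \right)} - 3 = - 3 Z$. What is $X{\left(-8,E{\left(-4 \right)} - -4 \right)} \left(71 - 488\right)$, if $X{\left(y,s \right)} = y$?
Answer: $3336$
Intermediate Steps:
$E{\left(Z \right)} = 3 - 3 Z$
$X{\left(-8,E{\left(-4 \right)} - -4 \right)} \left(71 - 488\right) = - 8 \left(71 - 488\right) = \left(-8\right) \left(-417\right) = 3336$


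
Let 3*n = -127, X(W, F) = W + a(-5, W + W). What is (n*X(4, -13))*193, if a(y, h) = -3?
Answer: -24511/3 ≈ -8170.3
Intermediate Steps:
X(W, F) = -3 + W (X(W, F) = W - 3 = -3 + W)
n = -127/3 (n = (⅓)*(-127) = -127/3 ≈ -42.333)
(n*X(4, -13))*193 = -127*(-3 + 4)/3*193 = -127/3*1*193 = -127/3*193 = -24511/3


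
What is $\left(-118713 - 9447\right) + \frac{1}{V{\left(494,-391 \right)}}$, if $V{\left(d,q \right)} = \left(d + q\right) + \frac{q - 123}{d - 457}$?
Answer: $- \frac{422543483}{3297} \approx -1.2816 \cdot 10^{5}$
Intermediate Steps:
$V{\left(d,q \right)} = d + q + \frac{-123 + q}{-457 + d}$ ($V{\left(d,q \right)} = \left(d + q\right) + \frac{-123 + q}{-457 + d} = d + q + \frac{-123 + q}{-457 + d}$)
$\left(-118713 - 9447\right) + \frac{1}{V{\left(494,-391 \right)}} = \left(-118713 - 9447\right) + \frac{1}{\frac{1}{-457 + 494} \left(-123 + 494^{2} - 225758 - -178296 + 494 \left(-391\right)\right)} = -128160 + \frac{1}{\frac{1}{37} \left(-123 + 244036 - 225758 + 178296 - 193154\right)} = -128160 + \frac{1}{\frac{1}{37} \cdot 3297} = -128160 + \frac{1}{\frac{3297}{37}} = -128160 + \frac{37}{3297} = - \frac{422543483}{3297}$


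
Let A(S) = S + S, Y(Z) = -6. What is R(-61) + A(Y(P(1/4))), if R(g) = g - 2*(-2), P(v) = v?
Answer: -69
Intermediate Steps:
R(g) = 4 + g (R(g) = g + 4 = 4 + g)
A(S) = 2*S
R(-61) + A(Y(P(1/4))) = (4 - 61) + 2*(-6) = -57 - 12 = -69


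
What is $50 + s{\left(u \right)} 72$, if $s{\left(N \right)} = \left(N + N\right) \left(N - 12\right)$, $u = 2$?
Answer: $-2830$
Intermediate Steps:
$s{\left(N \right)} = 2 N \left(-12 + N\right)$
$50 + s{\left(u \right)} 72 = 50 + 2 \cdot 2 \left(-12 + 2\right) 72 = 50 + 2 \cdot 2 \left(-10\right) 72 = 50 - 2880 = -2830$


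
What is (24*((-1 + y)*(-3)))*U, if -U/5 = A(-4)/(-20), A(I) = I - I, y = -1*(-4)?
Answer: 0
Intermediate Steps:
y = 4
A(I) = 0
U = 0 (U = -0/(-20) = -0*(-1)/20 = -5*0 = 0)
(24*((-1 + y)*(-3)))*U = (24*((-1 + 4)*(-3)))*0 = (24*(3*(-3)))*0 = (24*(-9))*0 = -216*0 = 0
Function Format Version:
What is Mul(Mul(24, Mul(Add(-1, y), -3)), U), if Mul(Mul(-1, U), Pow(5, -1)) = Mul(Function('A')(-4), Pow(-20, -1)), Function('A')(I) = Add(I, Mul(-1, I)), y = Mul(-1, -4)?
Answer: 0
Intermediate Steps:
y = 4
Function('A')(I) = 0
U = 0 (U = Mul(-5, Mul(0, Pow(-20, -1))) = Mul(-5, Mul(0, Rational(-1, 20))) = Mul(-5, 0) = 0)
Mul(Mul(24, Mul(Add(-1, y), -3)), U) = Mul(Mul(24, Mul(Add(-1, 4), -3)), 0) = Mul(Mul(24, Mul(3, -3)), 0) = Mul(Mul(24, -9), 0) = Mul(-216, 0) = 0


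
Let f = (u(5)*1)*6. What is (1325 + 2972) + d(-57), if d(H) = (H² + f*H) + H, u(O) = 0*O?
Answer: 7489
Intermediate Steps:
u(O) = 0
f = 0 (f = (0*1)*6 = 0*6 = 0)
d(H) = H + H² (d(H) = (H² + 0*H) + H = (H² + 0) + H = H² + H = H + H²)
(1325 + 2972) + d(-57) = (1325 + 2972) - 57*(1 - 57) = 4297 - 57*(-56) = 4297 + 3192 = 7489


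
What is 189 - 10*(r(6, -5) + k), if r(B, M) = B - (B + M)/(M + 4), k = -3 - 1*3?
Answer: 179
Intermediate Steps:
k = -6 (k = -3 - 3 = -6)
r(B, M) = B - (B + M)/(4 + M)
189 - 10*(r(6, -5) + k) = 189 - 10*((-1*(-5) + 3*6 + 6*(-5))/(4 - 5) - 6) = 189 - 10*((5 + 18 - 30)/(-1) - 6) = 189 - 10*(-1*(-7) - 6) = 189 - 10*(7 - 6) = 189 - 10 = 179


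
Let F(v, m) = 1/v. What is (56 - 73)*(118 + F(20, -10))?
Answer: -40137/20 ≈ -2006.8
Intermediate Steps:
(56 - 73)*(118 + F(20, -10)) = (56 - 73)*(118 + 1/20) = -17*(118 + 1/20) = -17*2361/20 = -40137/20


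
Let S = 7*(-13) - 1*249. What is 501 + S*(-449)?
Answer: 153161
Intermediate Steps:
S = -340 (S = -91 - 249 = -340)
501 + S*(-449) = 501 - 340*(-449) = 501 + 152660 = 153161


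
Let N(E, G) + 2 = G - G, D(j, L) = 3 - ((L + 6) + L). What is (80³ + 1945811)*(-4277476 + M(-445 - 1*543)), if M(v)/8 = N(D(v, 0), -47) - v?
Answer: -10493840351868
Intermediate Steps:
D(j, L) = -3 - 2*L (D(j, L) = 3 - ((6 + L) + L) = 3 - (6 + 2*L) = 3 + (-6 - 2*L) = -3 - 2*L)
N(E, G) = -2 (N(E, G) = -2 + (G - G) = -2 + 0 = -2)
M(v) = -16 - 8*v (M(v) = 8*(-2 - v) = -16 - 8*v)
(80³ + 1945811)*(-4277476 + M(-445 - 1*543)) = (80³ + 1945811)*(-4277476 + (-16 - 8*(-445 - 1*543))) = (512000 + 1945811)*(-4277476 + (-16 - 8*(-445 - 543))) = 2457811*(-4277476 + (-16 - 8*(-988))) = 2457811*(-4277476 + (-16 + 7904)) = 2457811*(-4277476 + 7888) = 2457811*(-4269588) = -10493840351868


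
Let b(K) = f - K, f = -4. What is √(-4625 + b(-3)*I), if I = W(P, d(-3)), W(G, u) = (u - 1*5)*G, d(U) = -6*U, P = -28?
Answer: I*√4261 ≈ 65.276*I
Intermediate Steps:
W(G, u) = G*(-5 + u) (W(G, u) = (u - 5)*G = (-5 + u)*G = G*(-5 + u))
I = -364 (I = -28*(-5 - 6*(-3)) = -28*(-5 + 18) = -28*13 = -364)
b(K) = -4 - K
√(-4625 + b(-3)*I) = √(-4625 + (-4 - 1*(-3))*(-364)) = √(-4625 + (-4 + 3)*(-364)) = √(-4625 - 1*(-364)) = √(-4625 + 364) = √(-4261) = I*√4261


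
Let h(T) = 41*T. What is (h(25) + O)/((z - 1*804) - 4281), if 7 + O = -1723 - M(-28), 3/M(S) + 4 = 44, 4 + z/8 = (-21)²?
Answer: 4029/9080 ≈ 0.44372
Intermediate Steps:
z = 3496 (z = -32 + 8*(-21)² = -32 + 8*441 = -32 + 3528 = 3496)
M(S) = 3/40 (M(S) = 3/(-4 + 44) = 3/40)
O = -69203/40 (O = -7 + (-1723 - 1*3/40) = -7 + (-1723 - 3/40) = -7 - 68923/40 = -69203/40 ≈ -1730.1)
(h(25) + O)/((z - 1*804) - 4281) = (41*25 - 69203/40)/((3496 - 1*804) - 4281) = (1025 - 69203/40)/((3496 - 804) - 4281) = -28203/(40*(2692 - 4281)) = -28203/40/(-1589) = -28203/40*(-1/1589) = 4029/9080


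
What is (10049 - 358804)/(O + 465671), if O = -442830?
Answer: -348755/22841 ≈ -15.269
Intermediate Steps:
(10049 - 358804)/(O + 465671) = (10049 - 358804)/(-442830 + 465671) = -348755/22841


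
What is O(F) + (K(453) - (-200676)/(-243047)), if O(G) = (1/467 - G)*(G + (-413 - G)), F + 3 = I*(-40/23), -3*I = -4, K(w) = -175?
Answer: -2655385155023/1118814783 ≈ -2373.4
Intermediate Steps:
I = 4/3 (I = -⅓*(-4) = 4/3 ≈ 1.3333)
F = -367/69 (F = -3 + 4*(-40/23)/3 = -3 + 4*(-40*1/23)/3 = -3 + (4/3)*(-40/23) = -3 - 160/69 = -367/69 ≈ -5.3188)
O(G) = -413/467 + 413*G (O(G) = (1/467 - G)*(-413) = -413/467 + 413*G)
O(F) + (K(453) - (-200676)/(-243047)) = (-413/467 + 413*(-367/69)) + (-175 - (-200676)/(-243047)) = (-413/467 - 151571/69) + (-175 - (-200676)*(-1)/243047) = -70812154/32223 + (-175 - 1*28668/34721) = -70812154/32223 + (-175 - 28668/34721) = -70812154/32223 - 6104843/34721 = -2655385155023/1118814783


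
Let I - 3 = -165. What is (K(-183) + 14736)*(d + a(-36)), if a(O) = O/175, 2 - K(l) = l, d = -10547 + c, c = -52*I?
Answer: -5544061681/175 ≈ -3.1680e+7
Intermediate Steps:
I = -162 (I = 3 - 165 = -162)
c = 8424 (c = -52*(-162) = 8424)
d = -2123 (d = -10547 + 8424 = -2123)
K(l) = 2 - l
a(O) = O/175 (a(O) = O*(1/175) = O/175)
(K(-183) + 14736)*(d + a(-36)) = ((2 - 1*(-183)) + 14736)*(-2123 + (1/175)*(-36)) = ((2 + 183) + 14736)*(-2123 - 36/175) = (185 + 14736)*(-371561/175) = 14921*(-371561/175) = -5544061681/175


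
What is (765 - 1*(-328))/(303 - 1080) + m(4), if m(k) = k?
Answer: 2015/777 ≈ 2.5933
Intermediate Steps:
(765 - 1*(-328))/(303 - 1080) + m(4) = (765 - 1*(-328))/(303 - 1080) + 4 = (765 + 328)/(-777) + 4 = 1093*(-1/777) + 4 = -1093/777 + 4 = 2015/777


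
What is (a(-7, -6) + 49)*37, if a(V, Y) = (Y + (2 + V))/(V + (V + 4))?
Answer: 18537/10 ≈ 1853.7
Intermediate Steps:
a(V, Y) = (2 + V + Y)/(4 + 2*V) (a(V, Y) = (2 + V + Y)/(V + (4 + V)) = (2 + V + Y)/(4 + 2*V))
(a(-7, -6) + 49)*37 = ((2 - 7 - 6)/(2*(2 - 7)) + 49)*37 = ((½)*(-11)/(-5) + 49)*37 = ((½)*(-⅕)*(-11) + 49)*37 = (11/10 + 49)*37 = (501/10)*37 = 18537/10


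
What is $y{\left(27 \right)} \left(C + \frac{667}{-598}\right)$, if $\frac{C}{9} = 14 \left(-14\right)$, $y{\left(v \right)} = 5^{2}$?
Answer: $- \frac{1147325}{26} \approx -44128.0$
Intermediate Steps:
$y{\left(v \right)} = 25$
$C = -1764$ ($C = 9 \cdot 14 \left(-14\right) = 9 \left(-196\right) = -1764$)
$y{\left(27 \right)} \left(C + \frac{667}{-598}\right) = 25 \left(-1764 + \frac{667}{-598}\right) = 25 \left(-1764 + 667 \left(- \frac{1}{598}\right)\right) = 25 \left(-1764 - \frac{29}{26}\right) = 25 \left(- \frac{45893}{26}\right) = - \frac{1147325}{26}$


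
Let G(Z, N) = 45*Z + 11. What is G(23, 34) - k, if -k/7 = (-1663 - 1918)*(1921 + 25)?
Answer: -48779336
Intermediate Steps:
G(Z, N) = 11 + 45*Z
k = 48780382 (k = -7*(-1663 - 1918)*(1921 + 25) = -(-25067)*1946 = -7*(-6968626) = 48780382)
G(23, 34) - k = (11 + 45*23) - 1*48780382 = (11 + 1035) - 48780382 = 1046 - 48780382 = -48779336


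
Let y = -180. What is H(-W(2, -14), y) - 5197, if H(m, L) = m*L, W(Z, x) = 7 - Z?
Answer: -4297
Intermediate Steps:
H(m, L) = L*m
H(-W(2, -14), y) - 5197 = -(-180)*(7 - 1*2) - 5197 = -(-180)*(7 - 2) - 5197 = -(-180)*5 - 5197 = -180*(-5) - 5197 = 900 - 5197 = -4297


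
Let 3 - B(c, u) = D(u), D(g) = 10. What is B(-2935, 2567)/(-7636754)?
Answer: 7/7636754 ≈ 9.1662e-7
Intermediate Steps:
B(c, u) = -7 (B(c, u) = 3 - 1*10 = 3 - 10 = -7)
B(-2935, 2567)/(-7636754) = -7/(-7636754) = -7*(-1/7636754) = 7/7636754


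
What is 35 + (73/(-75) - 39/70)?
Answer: 35143/1050 ≈ 33.470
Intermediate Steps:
35 + (73/(-75) - 39/70) = 35 + (73*(-1/75) - 39*1/70) = 35 + (-73/75 - 39/70) = 35 - 1607/1050 = 35143/1050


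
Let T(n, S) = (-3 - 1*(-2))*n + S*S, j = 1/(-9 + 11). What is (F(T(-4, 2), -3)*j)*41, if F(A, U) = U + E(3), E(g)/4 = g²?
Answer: 1353/2 ≈ 676.50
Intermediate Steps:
j = ½ (j = 1/2 = ½ ≈ 0.50000)
E(g) = 4*g²
T(n, S) = S² - n (T(n, S) = (-3 + 2)*n + S² = -n + S² = S² - n)
F(A, U) = 36 + U (F(A, U) = U + 4*3² = U + 4*9 = U + 36 = 36 + U)
(F(T(-4, 2), -3)*j)*41 = ((36 - 3)*(½))*41 = (33*(½))*41 = (33/2)*41 = 1353/2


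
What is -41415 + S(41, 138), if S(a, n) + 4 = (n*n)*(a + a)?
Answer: 1520189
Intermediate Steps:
S(a, n) = -4 + 2*a*n² (S(a, n) = -4 + (n*n)*(a + a) = -4 + n²*(2*a) = -4 + 2*a*n²)
-41415 + S(41, 138) = -41415 + (-4 + 2*41*138²) = -41415 + (-4 + 2*41*19044) = -41415 + (-4 + 1561608) = -41415 + 1561604 = 1520189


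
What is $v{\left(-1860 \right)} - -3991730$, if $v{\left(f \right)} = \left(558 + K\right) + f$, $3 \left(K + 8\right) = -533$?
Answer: $\frac{11970727}{3} \approx 3.9902 \cdot 10^{6}$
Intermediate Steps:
$K = - \frac{557}{3}$ ($K = -8 + \frac{1}{3} \left(-533\right) = -8 - \frac{533}{3} = - \frac{557}{3} \approx -185.67$)
$v{\left(f \right)} = \frac{1117}{3} + f$ ($v{\left(f \right)} = \left(558 - \frac{557}{3}\right) + f = \frac{1117}{3} + f$)
$v{\left(-1860 \right)} - -3991730 = \left(\frac{1117}{3} - 1860\right) - -3991730 = - \frac{4463}{3} + 3991730 = \frac{11970727}{3}$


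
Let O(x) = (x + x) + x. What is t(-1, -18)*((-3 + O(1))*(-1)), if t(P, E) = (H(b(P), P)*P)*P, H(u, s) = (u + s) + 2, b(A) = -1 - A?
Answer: 0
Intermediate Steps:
O(x) = 3*x (O(x) = 2*x + x = 3*x)
H(u, s) = 2 + s + u (H(u, s) = (s + u) + 2 = 2 + s + u)
t(P, E) = P² (t(P, E) = ((2 + P + (-1 - P))*P)*P = (1*P)*P = P*P = P²)
t(-1, -18)*((-3 + O(1))*(-1)) = (-1)²*((-3 + 3*1)*(-1)) = 1*((-3 + 3)*(-1)) = 1*(0*(-1)) = 1*0 = 0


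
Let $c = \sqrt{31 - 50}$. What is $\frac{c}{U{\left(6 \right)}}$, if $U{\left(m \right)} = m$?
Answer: $\frac{i \sqrt{19}}{6} \approx 0.72648 i$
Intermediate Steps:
$c = i \sqrt{19}$ ($c = \sqrt{-19} = i \sqrt{19} \approx 4.3589 i$)
$\frac{c}{U{\left(6 \right)}} = \frac{i \sqrt{19}}{6}$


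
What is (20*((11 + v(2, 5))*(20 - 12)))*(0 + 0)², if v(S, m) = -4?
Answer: 0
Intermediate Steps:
(20*((11 + v(2, 5))*(20 - 12)))*(0 + 0)² = (20*((11 - 4)*(20 - 12)))*(0 + 0)² = (20*(7*8))*0² = (20*56)*0 = 1120*0 = 0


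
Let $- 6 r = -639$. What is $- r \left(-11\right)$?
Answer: $\frac{2343}{2} \approx 1171.5$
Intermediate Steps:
$r = \frac{213}{2}$ ($r = \left(- \frac{1}{6}\right) \left(-639\right) = \frac{213}{2} \approx 106.5$)
$- r \left(-11\right) = - \frac{213 \left(-11\right)}{2} = \left(-1\right) \left(- \frac{2343}{2}\right) = \frac{2343}{2}$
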